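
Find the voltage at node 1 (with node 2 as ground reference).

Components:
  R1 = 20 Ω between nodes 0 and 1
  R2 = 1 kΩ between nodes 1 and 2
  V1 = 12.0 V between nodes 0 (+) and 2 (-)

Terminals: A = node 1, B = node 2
Nodal analysis, taking node 2 as the 0 V reference.
Source V1 fixes V_0 = 12 V.
KCL at each unknown node (sum of currents leaving = 0; resistances in Ω):
  Node 1: (V_1 - 12)/20 + (V_1 - 0)/1000 = 0
Collecting terms: 0.051 × V_1 = 0.6  =>  V_1 = 11.76 V
The requested potential is V_1 = 11.76 V.

Final answer: V_1 = 11.76 V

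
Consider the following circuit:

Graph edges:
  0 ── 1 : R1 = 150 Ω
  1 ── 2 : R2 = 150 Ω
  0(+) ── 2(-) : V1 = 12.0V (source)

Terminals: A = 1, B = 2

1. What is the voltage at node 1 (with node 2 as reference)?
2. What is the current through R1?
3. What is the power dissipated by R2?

Nodal analysis, taking node 2 as the 0 V reference.
Source V1 fixes V_0 = 12 V.
KCL at each unknown node (sum of currents leaving = 0; resistances in Ω):
  Node 1: (V_1 - 12)/150 + (V_1 - 0)/150 = 0
Collecting terms: 0.01333 × V_1 = 0.08  =>  V_1 = 6 V
Part 1:
  Read off the nodal solution: V_1 = 6 V
Part 2:
  I_R1 = (V_0 - V_1)/R1 = (12 - 6)/150 = 0.04 A
  Magnitude: I_R1 = 0.04 A
Part 3:
  I_R2 = (V_1 - V_2)/R2 = (6 - 0)/150 = 0.04 A
  P_R2 = I_R2² × R2 = (0.04)² × 150 = 0.24 W

Final answers:
1. V_1 = 6 V
2. I_R1 = 0.04 A
3. P_R2 = 0.24 W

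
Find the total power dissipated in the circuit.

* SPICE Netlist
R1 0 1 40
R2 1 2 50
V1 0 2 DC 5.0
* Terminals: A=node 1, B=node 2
Nodal analysis, taking node 2 as the 0 V reference.
Source V1 fixes V_0 = 5 V.
KCL at each unknown node (sum of currents leaving = 0; resistances in Ω):
  Node 1: (V_1 - 5)/40 + (V_1 - 0)/50 = 0
Collecting terms: 0.045 × V_1 = 0.125  =>  V_1 = 2.778 V
Power in each resistor, P = (ΔV)²/R:
  P_R1 = (5 - 2.778)²/40 = 0.1235 W
  P_R2 = (2.778 - 0)²/50 = 0.1543 W
P_total = P_R1 + P_R2 = 0.2778 W

Final answer: 0.2778 W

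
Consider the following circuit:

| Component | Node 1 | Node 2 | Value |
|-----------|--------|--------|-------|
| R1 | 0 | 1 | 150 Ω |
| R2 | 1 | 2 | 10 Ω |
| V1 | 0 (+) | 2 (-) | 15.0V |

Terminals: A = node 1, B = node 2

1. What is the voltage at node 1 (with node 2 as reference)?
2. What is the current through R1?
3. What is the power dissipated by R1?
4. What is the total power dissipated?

Nodal analysis, taking node 2 as the 0 V reference.
Source V1 fixes V_0 = 15 V.
KCL at each unknown node (sum of currents leaving = 0; resistances in Ω):
  Node 1: (V_1 - 15)/150 + (V_1 - 0)/10 = 0
Collecting terms: 0.1067 × V_1 = 0.1  =>  V_1 = 0.9375 V
Part 1:
  Read off the nodal solution: V_1 = 0.9375 V
Part 2:
  I_R1 = (V_0 - V_1)/R1 = (15 - 0.9375)/150 = 0.09375 A
  Magnitude: I_R1 = 0.09375 A
Part 3:
  I_R1 = (V_0 - V_1)/R1 = (15 - 0.9375)/150 = 0.09375 A
  P_R1 = I_R1² × R1 = (0.09375)² × 150 = 1.318 W
Part 4:
  Power in each resistor, P = (ΔV)²/R:
    P_R1 = (15 - 0.9375)²/150 = 1.318 W
    P_R2 = (0.9375 - 0)²/10 = 0.08789 W
  P_total = P_R1 + P_R2 = 1.406 W

Final answers:
1. V_1 = 0.9375 V
2. I_R1 = 0.09375 A
3. P_R1 = 1.318 W
4. P_total = 1.406 W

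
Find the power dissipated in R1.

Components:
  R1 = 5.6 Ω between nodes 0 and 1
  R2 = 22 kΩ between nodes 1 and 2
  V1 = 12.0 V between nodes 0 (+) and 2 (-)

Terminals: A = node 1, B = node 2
Nodal analysis, taking node 2 as the 0 V reference.
Source V1 fixes V_0 = 12 V.
KCL at each unknown node (sum of currents leaving = 0; resistances in Ω):
  Node 1: (V_1 - 12)/5.6 + (V_1 - 0)/22000 = 0
Collecting terms: 0.1786 × V_1 = 2.143  =>  V_1 = 12 V
I_R1 = (V_0 - V_1)/R1 = (12 - 12)/5.6 = 0.0005453 A
P_R1 = I_R1² × R1 = (0.0005453)² × 5.6 = 0.000001665 W

Final answer: 1.665e-06 W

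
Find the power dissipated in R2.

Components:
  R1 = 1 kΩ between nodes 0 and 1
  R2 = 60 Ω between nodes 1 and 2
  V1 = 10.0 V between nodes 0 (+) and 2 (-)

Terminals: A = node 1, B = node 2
Nodal analysis, taking node 2 as the 0 V reference.
Source V1 fixes V_0 = 10 V.
KCL at each unknown node (sum of currents leaving = 0; resistances in Ω):
  Node 1: (V_1 - 10)/1000 + (V_1 - 0)/60 = 0
Collecting terms: 0.01767 × V_1 = 0.01  =>  V_1 = 0.566 V
I_R2 = (V_1 - V_2)/R2 = (0.566 - 0)/60 = 0.009434 A
P_R2 = I_R2² × R2 = (0.009434)² × 60 = 0.00534 W

Final answer: 0.00534 W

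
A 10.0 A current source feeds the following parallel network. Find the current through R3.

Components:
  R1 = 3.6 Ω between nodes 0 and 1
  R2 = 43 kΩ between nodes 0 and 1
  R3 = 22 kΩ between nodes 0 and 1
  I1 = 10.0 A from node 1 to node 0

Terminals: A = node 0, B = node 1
All resistors sit directly between nodes 0 and 1, so they are in parallel and share one voltage V; the full source current 10 A splits among them.
1/R_par = 1/3.6 + 1/43000 + 1/22000 = 0.2778 S  =>  R_par = 3.599 Ω
V = I × R_par = 10 × 3.599 = 35.99 V
I_R3 = V/R3 = 35.99/22000 = 0.001636 A

Final answer: 0.001636 A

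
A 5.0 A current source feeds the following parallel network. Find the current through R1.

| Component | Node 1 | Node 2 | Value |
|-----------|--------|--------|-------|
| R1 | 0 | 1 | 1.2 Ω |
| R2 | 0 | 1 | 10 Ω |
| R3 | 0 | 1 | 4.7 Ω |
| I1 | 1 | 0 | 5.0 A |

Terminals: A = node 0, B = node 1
All resistors sit directly between nodes 0 and 1, so they are in parallel and share one voltage V; the full source current 5 A splits among them.
1/R_par = 1/1.2 + 1/10 + 1/4.7 = 1.146 S  =>  R_par = 0.8725 Ω
V = I × R_par = 5 × 0.8725 = 4.363 V
I_R1 = V/R1 = 4.363/1.2 = 3.636 A

Final answer: 3.636 A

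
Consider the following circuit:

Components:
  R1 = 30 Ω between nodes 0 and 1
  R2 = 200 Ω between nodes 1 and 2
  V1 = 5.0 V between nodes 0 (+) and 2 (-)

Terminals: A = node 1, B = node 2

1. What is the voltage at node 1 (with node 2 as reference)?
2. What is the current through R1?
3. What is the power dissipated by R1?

Nodal analysis, taking node 2 as the 0 V reference.
Source V1 fixes V_0 = 5 V.
KCL at each unknown node (sum of currents leaving = 0; resistances in Ω):
  Node 1: (V_1 - 5)/30 + (V_1 - 0)/200 = 0
Collecting terms: 0.03833 × V_1 = 0.1667  =>  V_1 = 4.348 V
Part 1:
  Read off the nodal solution: V_1 = 4.348 V
Part 2:
  I_R1 = (V_0 - V_1)/R1 = (5 - 4.348)/30 = 0.02174 A
  Magnitude: I_R1 = 0.02174 A
Part 3:
  I_R1 = (V_0 - V_1)/R1 = (5 - 4.348)/30 = 0.02174 A
  P_R1 = I_R1² × R1 = (0.02174)² × 30 = 0.01418 W

Final answers:
1. V_1 = 4.348 V
2. I_R1 = 0.02174 A
3. P_R1 = 0.01418 W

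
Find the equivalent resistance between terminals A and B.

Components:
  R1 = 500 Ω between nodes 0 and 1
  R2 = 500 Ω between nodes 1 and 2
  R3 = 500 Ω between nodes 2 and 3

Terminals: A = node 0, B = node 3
Reduce the network between node 0 (A) and node 3 (B) by series/parallel combination:
  Rs1 = R1 + R2 (series, joined only at node 1) = 500 + 500 = 1000 Ω
  Rs2 = R3 + Rs1 (series, joined only at node 2) = 500 + 1000 = 1500 Ω
R_eq = 1.5 kΩ

Final answer: 1.5 kΩ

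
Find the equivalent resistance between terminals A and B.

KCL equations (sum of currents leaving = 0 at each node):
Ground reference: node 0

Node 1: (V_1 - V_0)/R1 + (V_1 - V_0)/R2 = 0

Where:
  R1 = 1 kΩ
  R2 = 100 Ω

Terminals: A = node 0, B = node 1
Reduce the network between node 0 (A) and node 1 (B) by series/parallel combination:
  Rp1 = R1 ‖ R2 (parallel, both between nodes 0 and 1) = 1/(1/1000 + 1/100) = 90.91 Ω
R_eq = 90.91 Ω

Final answer: 90.91 Ω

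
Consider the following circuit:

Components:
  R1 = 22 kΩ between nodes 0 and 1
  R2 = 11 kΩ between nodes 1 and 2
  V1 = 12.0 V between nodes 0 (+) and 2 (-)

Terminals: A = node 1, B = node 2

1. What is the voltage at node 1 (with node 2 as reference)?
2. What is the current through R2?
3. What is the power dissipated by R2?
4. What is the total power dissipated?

Nodal analysis, taking node 2 as the 0 V reference.
Source V1 fixes V_0 = 12 V.
KCL at each unknown node (sum of currents leaving = 0; resistances in Ω):
  Node 1: (V_1 - 12)/22000 + (V_1 - 0)/11000 = 0
Collecting terms: 0.0001364 × V_1 = 0.0005455  =>  V_1 = 4 V
Part 1:
  Read off the nodal solution: V_1 = 4 V
Part 2:
  I_R2 = (V_1 - V_2)/R2 = (4 - 0)/11000 = 0.0003636 A
  Magnitude: I_R2 = 0.0003636 A
Part 3:
  I_R2 = (V_1 - V_2)/R2 = (4 - 0)/11000 = 0.0003636 A
  P_R2 = I_R2² × R2 = (0.0003636)² × 11000 = 0.001455 W
Part 4:
  Power in each resistor, P = (ΔV)²/R:
    P_R1 = (12 - 4)²/22000 = 0.002909 W
    P_R2 = (4 - 0)²/11000 = 0.001455 W
  P_total = P_R1 + P_R2 = 0.004364 W

Final answers:
1. V_1 = 4 V
2. I_R2 = 0.0003636 A
3. P_R2 = 0.001455 W
4. P_total = 0.004364 W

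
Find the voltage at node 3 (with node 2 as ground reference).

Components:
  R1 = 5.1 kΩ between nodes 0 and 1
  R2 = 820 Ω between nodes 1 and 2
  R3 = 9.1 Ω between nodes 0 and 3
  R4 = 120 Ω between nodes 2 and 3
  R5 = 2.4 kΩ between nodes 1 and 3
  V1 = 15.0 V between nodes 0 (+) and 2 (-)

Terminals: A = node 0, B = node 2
Nodal analysis, taking node 2 as the 0 V reference.
Source V1 fixes V_0 = 15 V.
KCL at each unknown node (sum of currents leaving = 0; resistances in Ω):
  Node 1: (V_1 - 15)/5100 + (V_1 - 0)/820 + (V_1 - V_3)/2400 = 0
  Node 3: (V_3 - 15)/9.1 + (V_3 - 0)/120 + (V_3 - V_1)/2400 = 0
Collecting terms (coefficients in siemens):
  0.001832·V_1 - 0.0004167·V_3 = 0.002941
  0.1186·V_3 - 0.0004167·V_1 = 1.648
Determinant D = (0.001832)(0.1186) - (-0.0004167)(-0.0004167) = 0.0002172
V_1 = [(0.002941)(0.1186) - (-0.0004167)(1.648)]/D = 4.769 V
V_3 = [(0.001832)(1.648) - (0.002941)(-0.0004167)]/D = 13.91 V
The requested potential is V_3 = 13.91 V.

Final answer: V_3 = 13.91 V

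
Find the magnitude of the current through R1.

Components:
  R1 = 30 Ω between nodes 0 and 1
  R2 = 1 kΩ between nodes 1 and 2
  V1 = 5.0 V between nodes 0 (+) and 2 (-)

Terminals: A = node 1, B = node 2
Nodal analysis, taking node 2 as the 0 V reference.
Source V1 fixes V_0 = 5 V.
KCL at each unknown node (sum of currents leaving = 0; resistances in Ω):
  Node 1: (V_1 - 5)/30 + (V_1 - 0)/1000 = 0
Collecting terms: 0.03433 × V_1 = 0.1667  =>  V_1 = 4.854 V
I_R1 = (V_0 - V_1)/R1 = (5 - 4.854)/30 = 0.004854 A
|I_R1| = 0.004854 A

Final answer: |I_R1| = 0.004854 A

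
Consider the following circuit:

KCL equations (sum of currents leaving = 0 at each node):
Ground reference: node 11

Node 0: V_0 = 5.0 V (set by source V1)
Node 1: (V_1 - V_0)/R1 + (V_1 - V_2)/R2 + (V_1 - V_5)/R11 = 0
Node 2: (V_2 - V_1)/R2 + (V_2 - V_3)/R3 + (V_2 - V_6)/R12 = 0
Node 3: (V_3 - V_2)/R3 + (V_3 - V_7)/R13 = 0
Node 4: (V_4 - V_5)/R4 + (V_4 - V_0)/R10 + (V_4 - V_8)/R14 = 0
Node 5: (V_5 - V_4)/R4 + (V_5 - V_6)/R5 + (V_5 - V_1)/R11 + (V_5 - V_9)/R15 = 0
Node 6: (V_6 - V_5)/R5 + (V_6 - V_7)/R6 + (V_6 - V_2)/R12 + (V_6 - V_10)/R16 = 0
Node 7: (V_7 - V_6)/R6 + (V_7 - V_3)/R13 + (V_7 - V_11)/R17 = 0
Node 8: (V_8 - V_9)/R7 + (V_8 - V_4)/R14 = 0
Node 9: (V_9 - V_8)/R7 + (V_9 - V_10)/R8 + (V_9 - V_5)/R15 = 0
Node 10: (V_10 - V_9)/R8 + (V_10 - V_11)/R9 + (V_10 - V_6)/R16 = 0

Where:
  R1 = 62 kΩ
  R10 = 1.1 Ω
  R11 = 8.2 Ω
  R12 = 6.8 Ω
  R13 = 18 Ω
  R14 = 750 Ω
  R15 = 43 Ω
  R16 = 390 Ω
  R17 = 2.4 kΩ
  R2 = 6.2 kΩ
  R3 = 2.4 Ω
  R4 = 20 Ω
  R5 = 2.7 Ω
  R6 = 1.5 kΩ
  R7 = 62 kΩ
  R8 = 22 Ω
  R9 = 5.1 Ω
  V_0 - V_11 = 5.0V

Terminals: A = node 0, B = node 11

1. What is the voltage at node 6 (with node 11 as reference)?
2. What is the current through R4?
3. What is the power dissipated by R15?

Nodal analysis, taking node 11 as the 0 V reference.
Source V1 fixes V_0 = 5 V.
KCL at each unknown node (sum of currents leaving = 0; resistances in Ω):
  Node 1: (V_1 - 5)/62000 + (V_1 - V_2)/6200 + (V_1 - V_5)/8.2 = 0
  Node 2: (V_2 - V_1)/6200 + (V_2 - V_3)/2.4 + (V_2 - V_6)/6.8 = 0
  Node 3: (V_3 - V_2)/2.4 + (V_3 - V_7)/18 = 0
  Node 4: (V_4 - V_5)/20 + (V_4 - 5)/1.1 + (V_4 - V_8)/750 = 0
  Node 5: (V_5 - V_4)/20 + (V_5 - V_6)/2.7 + (V_5 - V_1)/8.2 + (V_5 - V_9)/43 = 0
  Node 6: (V_6 - V_5)/2.7 + (V_6 - V_7)/1500 + (V_6 - V_2)/6.8 + (V_6 - V_10)/390 = 0
  Node 7: (V_7 - V_6)/1500 + (V_7 - V_3)/18 + (V_7 - 0)/2400 = 0
  Node 8: (V_8 - V_9)/62000 + (V_8 - V_4)/750 = 0
  Node 9: (V_9 - V_8)/62000 + (V_9 - V_10)/22 + (V_9 - V_5)/43 = 0
  Node 10: (V_10 - V_9)/22 + (V_10 - 0)/5.1 + (V_10 - V_6)/390 = 0
Collecting terms (coefficients in siemens):
  0.1221·V_1 - 0.0001613·V_2 - 0.122·V_5 = 0.00008065
  0.5639·V_2 - 0.0001613·V_1 - 0.4167·V_3 - 0.1471·V_6 = 0
  0.4722·V_3 - 0.4167·V_2 - 0.05556·V_7 = 0
  0.9604·V_4 - 0.05·V_5 - 0.001333·V_8 = 4.545
  0.5656·V_5 - 0.122·V_1 - 0.05·V_4 - 0.3704·V_6 - 0.02326·V_9 = 0
  0.5207·V_6 - 0.1471·V_2 - 0.3704·V_5 - 0.0006667·V_7 - 0.002564·V_10 = 0
  0.05664·V_7 - 0.05556·V_3 - 0.0006667·V_6 = 0
  0.001349·V_8 - 0.001333·V_4 - 0.00001613·V_9 = 0
  0.06873·V_9 - 0.02326·V_5 - 0.00001613·V_8 - 0.04545·V_10 = 0
  0.2441·V_10 - 0.002564·V_6 - 0.04545·V_9 = 0
Solving these 10 simultaneous equations (Gaussian elimination) gives:
  V_1 = 3.69 V, V_2 = 3.653 V, V_3 = 3.649 V, V_4 = 4.932 V
  V_5 = 3.69 V, V_6 = 3.663 V, V_7 = 3.622 V, V_8 = 4.89 V
  V_9 = 1.454 V, V_10 = 0.3093 V
Part 1:
  Read off the nodal solution: V_6 = 3.663 V
Part 2:
  I_R4 = (V_4 - V_5)/R4 = (4.932 - 3.69)/20 = 0.06208 A
  Magnitude: I_R4 = 0.06208 A
Part 3:
  I_R15 = (V_5 - V_9)/R15 = (3.69 - 1.454)/43 = 0.05199 A
  P_R15 = I_R15² × R15 = (0.05199)² × 43 = 0.1162 W

Final answers:
1. V_6 = 3.663 V
2. I_R4 = 0.06208 A
3. P_R15 = 0.1162 W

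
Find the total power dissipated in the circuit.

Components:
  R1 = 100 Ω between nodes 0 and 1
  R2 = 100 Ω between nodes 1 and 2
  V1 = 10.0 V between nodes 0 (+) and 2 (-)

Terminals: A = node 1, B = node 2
Nodal analysis, taking node 2 as the 0 V reference.
Source V1 fixes V_0 = 10 V.
KCL at each unknown node (sum of currents leaving = 0; resistances in Ω):
  Node 1: (V_1 - 10)/100 + (V_1 - 0)/100 = 0
Collecting terms: 0.02 × V_1 = 0.1  =>  V_1 = 5 V
Power in each resistor, P = (ΔV)²/R:
  P_R1 = (10 - 5)²/100 = 0.25 W
  P_R2 = (5 - 0)²/100 = 0.25 W
P_total = P_R1 + P_R2 = 0.5 W

Final answer: 0.5 W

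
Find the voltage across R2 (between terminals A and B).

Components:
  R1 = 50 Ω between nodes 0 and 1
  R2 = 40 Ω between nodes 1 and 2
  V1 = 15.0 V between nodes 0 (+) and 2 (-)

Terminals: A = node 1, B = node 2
R1 and R2 are in series across V1 (node 0 → node 1 → node 2), and the output A–B is taken across R2, so this is a voltage divider.
Series current: I = V1/(R1 + R2) = 15/(50 + 40) = 15/90 = 0.1667 A
V_R2 = I × R2 = V1 × R2/(R1 + R2) = 15 × 40/90 = 6.667 V

Final answer: 6.667 V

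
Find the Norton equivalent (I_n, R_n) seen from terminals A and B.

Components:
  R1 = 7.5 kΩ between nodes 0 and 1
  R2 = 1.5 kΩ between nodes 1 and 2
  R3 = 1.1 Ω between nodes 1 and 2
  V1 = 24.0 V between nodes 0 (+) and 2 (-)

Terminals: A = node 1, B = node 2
Find the Thévenin equivalent first; then I_n = V_th/R_th and R_n = R_th.
Step 1 — V_th is the open-circuit voltage V_A - V_B (nothing connected across the terminals).
Nodal analysis, taking node 2 as the 0 V reference.
Source V1 fixes V_0 = 24 V.
KCL at each unknown node (sum of currents leaving = 0; resistances in Ω):
  Node 1: (V_1 - 24)/7500 + (V_1 - 0)/1500 + (V_1 - 0)/1.1 = 0
Collecting terms: 0.9099 × V_1 = 0.0032  =>  V_1 = 0.003517 V
V_th = V_1 - V_2 = 0.003517 - 0 = 0.003517 V
Step 2 — R_th: zero the source — replace V1 by a short circuit (node 2 merges into node 0) — and find the resistance seen between A (node 1) and B (node 0).
Reduce the network between node 1 (A) and node 0 (B) by series/parallel combination:
  Rp1 = R1 ‖ R2 ‖ R3 (parallel, all between nodes 0 and 1) = 1/(1/7500 + 1/1500 + 1/1.1) = 1.099 Ω
R_th = 1.099 Ω
I_n = V_th/R_th = 0.003517/1.099 = 0.0032 A, and R_n = R_th = 1.099 Ω

Final answer: I_n = 0.0032 A, R_n = 1.099 Ω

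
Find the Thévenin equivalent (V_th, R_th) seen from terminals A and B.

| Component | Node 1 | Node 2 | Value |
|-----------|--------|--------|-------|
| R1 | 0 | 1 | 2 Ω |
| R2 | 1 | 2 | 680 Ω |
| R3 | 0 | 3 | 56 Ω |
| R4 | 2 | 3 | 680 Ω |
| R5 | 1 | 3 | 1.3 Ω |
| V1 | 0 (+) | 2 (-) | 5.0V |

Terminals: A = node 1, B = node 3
Step 1 — V_th is the open-circuit voltage V_A - V_B (nothing connected across the terminals).
Nodal analysis, taking node 2 as the 0 V reference.
Source V1 fixes V_0 = 5 V.
KCL at each unknown node (sum of currents leaving = 0; resistances in Ω):
  Node 1: (V_1 - 5)/2 + (V_1 - 0)/680 + (V_1 - V_3)/1.3 = 0
  Node 3: (V_3 - 5)/56 + (V_3 - 0)/680 + (V_3 - V_1)/1.3 = 0
Collecting terms (coefficients in siemens):
  1.271·V_1 - 0.7692·V_3 = 2.5
  0.7886·V_3 - 0.7692·V_1 = 0.08929
Determinant D = (1.271)(0.7886) - (-0.7692)(-0.7692) = 0.4103
V_1 = [(2.5)(0.7886) - (-0.7692)(0.08929)]/D = 4.972 V
V_3 = [(1.271)(0.08929) - (2.5)(-0.7692)]/D = 4.963 V
V_th = V_1 - V_3 = 4.972 - 4.963 = 0.00864 V
Step 2 — R_th: zero the source — replace V1 by a short circuit (node 2 merges into node 0) — and find the resistance seen between A (node 1) and B (node 3).
Reduce the network between node 1 (A) and node 3 (B) by series/parallel combination:
  Rp1 = R1 ‖ R2 (parallel, both between nodes 0 and 1) = 1/(1/2 + 1/680) = 1.994 Ω
  Rp2 = R3 ‖ R4 (parallel, both between nodes 0 and 3) = 1/(1/56 + 1/680) = 51.74 Ω
  Rs1 = Rp1 + Rp2 (series, joined only at node 0) = 1.994 + 51.74 = 53.73 Ω
  Rp3 = R5 ‖ Rs1 (parallel, both between nodes 1 and 3) = 1/(1/1.3 + 1/53.73) = 1.269 Ω
R_th = 1.269 Ω

Final answer: V_th = 0.00864 V, R_th = 1.269 Ω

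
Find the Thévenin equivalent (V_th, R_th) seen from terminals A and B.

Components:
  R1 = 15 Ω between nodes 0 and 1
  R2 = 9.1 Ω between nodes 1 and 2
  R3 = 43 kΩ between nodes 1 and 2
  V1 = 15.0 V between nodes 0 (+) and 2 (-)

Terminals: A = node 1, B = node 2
Step 1 — V_th is the open-circuit voltage V_A - V_B (nothing connected across the terminals).
Nodal analysis, taking node 2 as the 0 V reference.
Source V1 fixes V_0 = 15 V.
KCL at each unknown node (sum of currents leaving = 0; resistances in Ω):
  Node 1: (V_1 - 15)/15 + (V_1 - 0)/9.1 + (V_1 - 0)/43000 = 0
Collecting terms: 0.1766 × V_1 = 1  =>  V_1 = 5.663 V
V_th = V_1 - V_2 = 5.663 - 0 = 5.663 V
Step 2 — R_th: zero the source — replace V1 by a short circuit (node 2 merges into node 0) — and find the resistance seen between A (node 1) and B (node 0).
Reduce the network between node 1 (A) and node 0 (B) by series/parallel combination:
  Rp1 = R1 ‖ R2 ‖ R3 (parallel, all between nodes 0 and 1) = 1/(1/15 + 1/9.1 + 1/43000) = 5.663 Ω
R_th = 5.663 Ω

Final answer: V_th = 5.663 V, R_th = 5.663 Ω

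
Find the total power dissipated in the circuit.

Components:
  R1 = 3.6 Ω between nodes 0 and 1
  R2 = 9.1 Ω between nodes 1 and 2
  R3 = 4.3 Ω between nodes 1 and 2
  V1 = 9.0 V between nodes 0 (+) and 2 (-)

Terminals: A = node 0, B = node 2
Nodal analysis, taking node 2 as the 0 V reference.
Source V1 fixes V_0 = 9 V.
KCL at each unknown node (sum of currents leaving = 0; resistances in Ω):
  Node 1: (V_1 - 9)/3.6 + (V_1 - 0)/9.1 + (V_1 - 0)/4.3 = 0
Collecting terms: 0.6202 × V_1 = 2.5  =>  V_1 = 4.031 V
Power in each resistor, P = (ΔV)²/R:
  P_R1 = (9 - 4.031)²/3.6 = 6.859 W
  P_R2 = (4.031 - 0)²/9.1 = 1.785 W
  P_R3 = (4.031 - 0)²/4.3 = 3.778 W
P_total = P_R1 + P_R2 + P_R3 = 12.42 W

Final answer: 12.42 W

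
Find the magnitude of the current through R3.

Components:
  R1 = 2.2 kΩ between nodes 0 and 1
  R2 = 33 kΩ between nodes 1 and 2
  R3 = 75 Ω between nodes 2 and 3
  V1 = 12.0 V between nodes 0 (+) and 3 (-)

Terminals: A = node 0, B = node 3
Nodal analysis, taking node 3 as the 0 V reference.
Source V1 fixes V_0 = 12 V.
KCL at each unknown node (sum of currents leaving = 0; resistances in Ω):
  Node 1: (V_1 - 12)/2200 + (V_1 - V_2)/33000 = 0
  Node 2: (V_2 - V_1)/33000 + (V_2 - 0)/75 = 0
Collecting terms (coefficients in siemens):
  0.0004848·V_1 - 0.0000303·V_2 = 0.005455
  0.01336·V_2 - 0.0000303·V_1 = 0
Determinant D = (0.0004848)(0.01336) - (-0.0000303)(-0.0000303) = 0.000006478
V_1 = [(0.005455)(0.01336) - (-0.0000303)(0)]/D = 11.25 V
V_2 = [(0.0004848)(0) - (0.005455)(-0.0000303)]/D = 0.02551 V
I_R3 = (V_2 - V_3)/R3 = (0.02551 - 0)/75 = 0.0003402 A
|I_R3| = 0.0003402 A

Final answer: |I_R3| = 0.0003402 A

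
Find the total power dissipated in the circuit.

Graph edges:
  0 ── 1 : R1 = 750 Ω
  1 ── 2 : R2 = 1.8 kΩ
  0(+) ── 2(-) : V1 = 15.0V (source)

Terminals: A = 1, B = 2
Nodal analysis, taking node 2 as the 0 V reference.
Source V1 fixes V_0 = 15 V.
KCL at each unknown node (sum of currents leaving = 0; resistances in Ω):
  Node 1: (V_1 - 15)/750 + (V_1 - 0)/1800 = 0
Collecting terms: 0.001889 × V_1 = 0.02  =>  V_1 = 10.59 V
Power in each resistor, P = (ΔV)²/R:
  P_R1 = (15 - 10.59)²/750 = 0.02595 W
  P_R2 = (10.59 - 0)²/1800 = 0.06228 W
P_total = P_R1 + P_R2 = 0.08824 W

Final answer: 0.08824 W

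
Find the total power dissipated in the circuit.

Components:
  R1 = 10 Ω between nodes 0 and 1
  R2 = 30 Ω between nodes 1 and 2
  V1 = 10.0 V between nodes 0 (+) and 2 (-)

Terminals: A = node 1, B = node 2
Nodal analysis, taking node 2 as the 0 V reference.
Source V1 fixes V_0 = 10 V.
KCL at each unknown node (sum of currents leaving = 0; resistances in Ω):
  Node 1: (V_1 - 10)/10 + (V_1 - 0)/30 = 0
Collecting terms: 0.1333 × V_1 = 1  =>  V_1 = 7.5 V
Power in each resistor, P = (ΔV)²/R:
  P_R1 = (10 - 7.5)²/10 = 0.625 W
  P_R2 = (7.5 - 0)²/30 = 1.875 W
P_total = P_R1 + P_R2 = 2.5 W

Final answer: 2.5 W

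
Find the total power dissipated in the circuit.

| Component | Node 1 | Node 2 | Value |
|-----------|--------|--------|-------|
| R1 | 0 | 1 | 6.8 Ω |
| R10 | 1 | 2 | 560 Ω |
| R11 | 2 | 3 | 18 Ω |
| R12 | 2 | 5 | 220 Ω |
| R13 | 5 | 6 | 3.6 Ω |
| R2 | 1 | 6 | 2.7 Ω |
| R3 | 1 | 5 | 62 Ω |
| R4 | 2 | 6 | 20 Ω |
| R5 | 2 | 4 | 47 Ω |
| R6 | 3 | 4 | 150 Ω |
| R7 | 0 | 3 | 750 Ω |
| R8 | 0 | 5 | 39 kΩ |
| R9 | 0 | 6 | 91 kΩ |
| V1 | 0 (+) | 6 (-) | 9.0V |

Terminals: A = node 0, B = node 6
Nodal analysis, taking node 6 as the 0 V reference.
Source V1 fixes V_0 = 9 V.
KCL at each unknown node (sum of currents leaving = 0; resistances in Ω):
  Node 1: (V_1 - 9)/6.8 + (V_1 - 0)/2.7 + (V_1 - V_5)/62 + (V_1 - V_2)/560 = 0
  Node 2: (V_2 - 0)/20 + (V_2 - V_4)/47 + (V_2 - V_1)/560 + (V_2 - V_3)/18 + (V_2 - V_5)/220 = 0
  Node 3: (V_3 - V_4)/150 + (V_3 - 9)/750 + (V_3 - V_2)/18 = 0
  Node 4: (V_4 - V_2)/47 + (V_4 - V_3)/150 = 0
  Node 5: (V_5 - V_1)/62 + (V_5 - 9)/39000 + (V_5 - V_2)/220 + (V_5 - 0)/3.6 = 0
Collecting terms (coefficients in siemens):
  0.5353·V_1 - 0.001786·V_2 - 0.01613·V_5 = 1.324
  0.1332·V_2 - 0.001786·V_1 - 0.05556·V_3 - 0.02128·V_4 - 0.004545·V_5 = 0
  0.06356·V_3 - 0.05556·V_2 - 0.006667·V_4 = 0.012
  0.02794·V_4 - 0.02128·V_2 - 0.006667·V_3 = 0
  0.2985·V_5 - 0.01613·V_1 - 0.004545·V_2 = 0.0002308
Solving these 5 simultaneous equations (Gaussian elimination) gives:
  V_1 = 2.477 V, V_2 = 0.2915 V, V_3 = 0.4788 V, V_4 = 0.3362 V
  V_5 = 0.1391 V
Power in each resistor, P = (ΔV)²/R:
  P_R1 = (9 - 2.477)²/6.8 = 6.256 W
  P_R2 = (2.477 - 0)²/2.7 = 2.273 W
  P_R3 = (2.477 - 0.1391)²/62 = 0.08819 W
  P_R4 = (0.2915 - 0)²/20 = 0.004247 W
  P_R5 = (0.2915 - 0.3362)²/47 = 0.00004252 W
  P_R6 = (0.4788 - 0.3362)²/150 = 0.0001357 W
  P_R7 = (9 - 0.4788)²/750 = 0.09681 W
  P_R8 = (9 - 0.1391)²/39000 = 0.002013 W
  P_R9 = (9 - 0)²/91000 = 0.0008901 W
  P_R10 = (2.477 - 0.2915)²/560 = 0.008533 W
  P_R11 = (0.2915 - 0.4788)²/18 = 0.001951 W
  P_R12 = (0.2915 - 0.1391)²/220 = 0.0001055 W
  P_R13 = (0.1391 - 0)²/3.6 = 0.005374 W
P_total = P_R1 + P_R2 + P_R3 + P_R4 + P_R5 + P_R6 + P_R7 + P_R8 + P_R9 + P_R10 + P_R11 + P_R12 + P_R13 = 8.738 W

Final answer: 8.738 W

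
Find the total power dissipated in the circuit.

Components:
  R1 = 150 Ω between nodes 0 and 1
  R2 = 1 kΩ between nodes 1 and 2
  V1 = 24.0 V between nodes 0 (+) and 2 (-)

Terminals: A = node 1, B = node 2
Nodal analysis, taking node 2 as the 0 V reference.
Source V1 fixes V_0 = 24 V.
KCL at each unknown node (sum of currents leaving = 0; resistances in Ω):
  Node 1: (V_1 - 24)/150 + (V_1 - 0)/1000 = 0
Collecting terms: 0.007667 × V_1 = 0.16  =>  V_1 = 20.87 V
Power in each resistor, P = (ΔV)²/R:
  P_R1 = (24 - 20.87)²/150 = 0.06533 W
  P_R2 = (20.87 - 0)²/1000 = 0.4355 W
P_total = P_R1 + P_R2 = 0.5009 W

Final answer: 0.5009 W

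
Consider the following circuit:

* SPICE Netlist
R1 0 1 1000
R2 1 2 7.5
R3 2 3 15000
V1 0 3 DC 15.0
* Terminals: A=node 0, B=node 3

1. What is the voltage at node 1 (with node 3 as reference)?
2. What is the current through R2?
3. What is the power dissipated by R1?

Nodal analysis, taking node 3 as the 0 V reference.
Source V1 fixes V_0 = 15 V.
KCL at each unknown node (sum of currents leaving = 0; resistances in Ω):
  Node 1: (V_1 - 15)/1000 + (V_1 - V_2)/7.5 = 0
  Node 2: (V_2 - V_1)/7.5 + (V_2 - 0)/15000 = 0
Collecting terms (coefficients in siemens):
  0.1343·V_1 - 0.1333·V_2 = 0.015
  0.1334·V_2 - 0.1333·V_1 = 0
Determinant D = (0.1343)(0.1334) - (-0.1333)(-0.1333) = 0.0001423
V_1 = [(0.015)(0.1334) - (-0.1333)(0)]/D = 14.06 V
V_2 = [(0.1343)(0) - (0.015)(-0.1333)]/D = 14.06 V
Part 1:
  Read off the nodal solution: V_1 = 14.06 V
Part 2:
  I_R2 = (V_1 - V_2)/R2 = (14.06 - 14.06)/7.5 = 0.0009371 A
  Magnitude: I_R2 = 0.0009371 A
Part 3:
  I_R1 = (V_0 - V_1)/R1 = (15 - 14.06)/1000 = 0.0009371 A
  P_R1 = I_R1² × R1 = (0.0009371)² × 1000 = 0.0008781 W

Final answers:
1. V_1 = 14.06 V
2. I_R2 = 0.0009371 A
3. P_R1 = 0.0008781 W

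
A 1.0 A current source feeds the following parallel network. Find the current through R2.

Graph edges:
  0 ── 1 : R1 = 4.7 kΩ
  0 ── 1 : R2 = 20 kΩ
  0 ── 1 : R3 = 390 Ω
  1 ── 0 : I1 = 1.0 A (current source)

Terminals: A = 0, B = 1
All resistors sit directly between nodes 0 and 1, so they are in parallel and share one voltage V; the full source current 1 A splits among them.
1/R_par = 1/4700 + 1/20000 + 1/390 = 0.002827 S  =>  R_par = 353.7 Ω
V = I × R_par = 1 × 353.7 = 353.7 V
I_R2 = V/R2 = 353.7/20000 = 0.01769 A

Final answer: 0.01769 A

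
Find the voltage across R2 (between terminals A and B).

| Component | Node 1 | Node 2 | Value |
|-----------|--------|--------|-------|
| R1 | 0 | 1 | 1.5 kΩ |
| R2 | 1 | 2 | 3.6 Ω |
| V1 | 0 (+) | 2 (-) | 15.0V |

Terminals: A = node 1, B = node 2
R1 and R2 are in series across V1 (node 0 → node 1 → node 2), and the output A–B is taken across R2, so this is a voltage divider.
Series current: I = V1/(R1 + R2) = 15/(1500 + 3.6) = 15/1504 = 0.009976 A
V_R2 = I × R2 = V1 × R2/(R1 + R2) = 15 × 3.6/1504 = 0.03591 V

Final answer: 0.03591 V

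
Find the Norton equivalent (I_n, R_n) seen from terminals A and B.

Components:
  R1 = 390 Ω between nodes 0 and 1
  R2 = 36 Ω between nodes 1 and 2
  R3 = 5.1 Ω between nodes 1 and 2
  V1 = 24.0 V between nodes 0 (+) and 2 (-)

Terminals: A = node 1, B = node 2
Find the Thévenin equivalent first; then I_n = V_th/R_th and R_n = R_th.
Step 1 — V_th is the open-circuit voltage V_A - V_B (nothing connected across the terminals).
Nodal analysis, taking node 2 as the 0 V reference.
Source V1 fixes V_0 = 24 V.
KCL at each unknown node (sum of currents leaving = 0; resistances in Ω):
  Node 1: (V_1 - 24)/390 + (V_1 - 0)/36 + (V_1 - 0)/5.1 = 0
Collecting terms: 0.2264 × V_1 = 0.06154  =>  V_1 = 0.2718 V
V_th = V_1 - V_2 = 0.2718 - 0 = 0.2718 V
Step 2 — R_th: zero the source — replace V1 by a short circuit (node 2 merges into node 0) — and find the resistance seen between A (node 1) and B (node 0).
Reduce the network between node 1 (A) and node 0 (B) by series/parallel combination:
  Rp1 = R1 ‖ R2 ‖ R3 (parallel, all between nodes 0 and 1) = 1/(1/390 + 1/36 + 1/5.1) = 4.417 Ω
R_th = 4.417 Ω
I_n = V_th/R_th = 0.2718/4.417 = 0.06154 A, and R_n = R_th = 4.417 Ω

Final answer: I_n = 0.06154 A, R_n = 4.417 Ω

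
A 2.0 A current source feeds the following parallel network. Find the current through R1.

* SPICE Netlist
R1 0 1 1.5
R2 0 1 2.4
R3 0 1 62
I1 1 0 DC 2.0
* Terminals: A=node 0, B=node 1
All resistors sit directly between nodes 0 and 1, so they are in parallel and share one voltage V; the full source current 2 A splits among them.
1/R_par = 1/1.5 + 1/2.4 + 1/62 = 1.099 S  =>  R_par = 0.9095 Ω
V = I × R_par = 2 × 0.9095 = 1.819 V
I_R1 = V/R1 = 1.819/1.5 = 1.213 A

Final answer: 1.213 A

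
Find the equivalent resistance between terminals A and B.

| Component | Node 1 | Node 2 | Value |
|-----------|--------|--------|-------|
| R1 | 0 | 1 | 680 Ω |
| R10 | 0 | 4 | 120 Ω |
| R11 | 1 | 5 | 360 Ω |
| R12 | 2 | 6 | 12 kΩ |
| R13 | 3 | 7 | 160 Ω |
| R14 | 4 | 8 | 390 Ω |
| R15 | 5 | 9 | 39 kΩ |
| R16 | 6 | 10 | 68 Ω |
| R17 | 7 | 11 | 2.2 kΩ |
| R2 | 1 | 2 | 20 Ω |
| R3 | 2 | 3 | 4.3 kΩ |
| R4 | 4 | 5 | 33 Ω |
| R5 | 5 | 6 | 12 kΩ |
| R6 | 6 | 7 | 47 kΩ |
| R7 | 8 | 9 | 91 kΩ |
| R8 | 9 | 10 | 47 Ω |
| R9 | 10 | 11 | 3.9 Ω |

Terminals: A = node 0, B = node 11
The network is not a plain series/parallel combination. Inject a 1 A test current into terminal A (node 0) and return it from terminal B (node 11); then R_eq = V_A / (1 A).
Nodal analysis, taking node 11 as the 0 V reference.
Current source I_test pushes 1 A into node 0 and draws it out of node 11.
KCL at each unknown node (sum of currents leaving = 0; resistances in Ω):
  Node 0: (V_0 - V_1)/680 + (V_0 - V_4)/120 - 1 = 0
  Node 1: (V_1 - V_0)/680 + (V_1 - V_2)/20 + (V_1 - V_5)/360 = 0
  Node 2: (V_2 - V_1)/20 + (V_2 - V_3)/4300 + (V_2 - V_6)/12000 = 0
  Node 3: (V_3 - V_2)/4300 + (V_3 - V_7)/160 = 0
  Node 4: (V_4 - V_0)/120 + (V_4 - V_5)/33 + (V_4 - V_8)/390 = 0
  Node 5: (V_5 - V_1)/360 + (V_5 - V_4)/33 + (V_5 - V_6)/12000 + (V_5 - V_9)/39000 = 0
  Node 6: (V_6 - V_2)/12000 + (V_6 - V_5)/12000 + (V_6 - V_7)/47000 + (V_6 - V_10)/68 = 0
  Node 7: (V_7 - V_3)/160 + (V_7 - V_6)/47000 + (V_7 - 0)/2200 = 0
  Node 8: (V_8 - V_4)/390 + (V_8 - V_9)/91000 = 0
  Node 9: (V_9 - V_5)/39000 + (V_9 - V_8)/91000 + (V_9 - V_10)/47 = 0
  Node 10: (V_10 - V_6)/68 + (V_10 - V_9)/47 + (V_10 - 0)/3.9 = 0
Collecting terms (coefficients in siemens):
  0.009804·V_0 - 0.001471·V_1 - 0.008333·V_4 = 1
  0.05425·V_1 - 0.001471·V_0 - 0.05·V_2 - 0.002778·V_5 = 0
  0.05032·V_2 - 0.05·V_1 - 0.0002326·V_3 - 0.00008333·V_6 = 0
  0.006483·V_3 - 0.0002326·V_2 - 0.00625·V_7 = 0
  0.0412·V_4 - 0.008333·V_0 - 0.0303·V_5 - 0.002564·V_8 = 0
  0.03319·V_5 - 0.002778·V_1 - 0.0303·V_4 - 0.00008333·V_6 - 0.00002564·V_9 = 0
  0.01489·V_6 - 0.00008333·V_2 - 0.00008333·V_5 - 0.00002128·V_7 - 0.01471·V_10 = 0
  0.006726·V_7 - 0.00625·V_3 - 0.00002128·V_6 = 0
  0.002575·V_8 - 0.002564·V_4 - 0.00001099·V_9 = 0
  0.02131·V_9 - 0.00002564·V_5 - 0.00001099·V_8 - 0.02128·V_10 = 0
  0.2924·V_10 - 0.01471·V_6 - 0.02128·V_9 = 0
Solving these 11 simultaneous equations (Gaussian elimination) gives:
  V_0 = 3019 V, V_1 = 2798 V, V_2 = 2785 V, V_3 = 960.9 V
  V_4 = 2937 V, V_5 = 2916 V, V_6 = 35.46 V, V_7 = 893 V
  V_8 = 2925 V, V_9 = 7.329 V, V_10 = 2.317 V
R_eq = V_0 / 1 A = 3019 Ω = 3.019 kΩ

Final answer: 3.019 kΩ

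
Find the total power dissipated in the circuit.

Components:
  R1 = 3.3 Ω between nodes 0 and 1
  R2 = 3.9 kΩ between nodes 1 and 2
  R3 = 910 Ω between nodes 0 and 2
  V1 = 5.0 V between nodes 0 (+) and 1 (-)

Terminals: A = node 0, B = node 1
Nodal analysis, taking node 1 as the 0 V reference.
Source V1 fixes V_0 = 5 V.
KCL at each unknown node (sum of currents leaving = 0; resistances in Ω):
  Node 2: (V_2 - 0)/3900 + (V_2 - 5)/910 = 0
Collecting terms: 0.001355 × V_2 = 0.005495  =>  V_2 = 4.054 V
Power in each resistor, P = (ΔV)²/R:
  P_R1 = (5 - 0)²/3.3 = 7.576 W
  P_R2 = (0 - 4.054)²/3900 = 0.004214 W
  P_R3 = (5 - 4.054)²/910 = 0.0009833 W
P_total = P_R1 + P_R2 + P_R3 = 7.581 W

Final answer: 7.581 W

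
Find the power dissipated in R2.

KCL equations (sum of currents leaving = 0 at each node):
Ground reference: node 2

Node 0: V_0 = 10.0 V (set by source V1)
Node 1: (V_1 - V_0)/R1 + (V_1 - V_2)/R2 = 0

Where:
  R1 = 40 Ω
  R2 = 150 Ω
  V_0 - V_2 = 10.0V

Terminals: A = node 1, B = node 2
Nodal analysis, taking node 2 as the 0 V reference.
Source V1 fixes V_0 = 10 V.
KCL at each unknown node (sum of currents leaving = 0; resistances in Ω):
  Node 1: (V_1 - 10)/40 + (V_1 - 0)/150 = 0
Collecting terms: 0.03167 × V_1 = 0.25  =>  V_1 = 7.895 V
I_R2 = (V_1 - V_2)/R2 = (7.895 - 0)/150 = 0.05263 A
P_R2 = I_R2² × R2 = (0.05263)² × 150 = 0.4155 W

Final answer: 0.4155 W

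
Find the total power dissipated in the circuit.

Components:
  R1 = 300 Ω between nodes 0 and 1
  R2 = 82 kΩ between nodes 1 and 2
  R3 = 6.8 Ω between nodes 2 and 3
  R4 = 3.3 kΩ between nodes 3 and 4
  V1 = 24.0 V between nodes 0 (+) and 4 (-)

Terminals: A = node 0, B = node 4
Nodal analysis, taking node 4 as the 0 V reference.
Source V1 fixes V_0 = 24 V.
KCL at each unknown node (sum of currents leaving = 0; resistances in Ω):
  Node 1: (V_1 - 24)/300 + (V_1 - V_2)/82000 = 0
  Node 2: (V_2 - V_1)/82000 + (V_2 - V_3)/6.8 = 0
  Node 3: (V_3 - V_2)/6.8 + (V_3 - 0)/3300 = 0
Collecting terms (coefficients in siemens):
  0.003346·V_1 - 0.0000122·V_2 = 0.08
  0.1471·V_2 - 0.0000122·V_1 - 0.1471·V_3 = 0
  0.1474·V_3 - 0.1471·V_2 = 0
Solving these 3 simultaneous equations (Gaussian elimination) gives:
  V_1 = 23.92 V, V_2 = 0.9271 V, V_3 = 0.9252 V
Power in each resistor, P = (ΔV)²/R:
  P_R1 = (24 - 23.92)²/300 = 0.00002358 W
  P_R2 = (23.92 - 0.9271)²/82000 = 0.006445 W
  P_R3 = (0.9271 - 0.9252)²/6.8 = 0.0000005345 W
  P_R4 = (0.9252 - 0)²/3300 = 0.0002594 W
P_total = P_R1 + P_R2 + P_R3 + P_R4 = 0.006728 W

Final answer: 0.006728 W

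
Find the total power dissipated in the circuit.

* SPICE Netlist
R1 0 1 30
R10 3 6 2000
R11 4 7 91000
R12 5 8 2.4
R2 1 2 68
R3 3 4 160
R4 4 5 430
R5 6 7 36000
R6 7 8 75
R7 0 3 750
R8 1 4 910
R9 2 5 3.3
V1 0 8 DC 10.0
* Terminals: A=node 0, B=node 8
Nodal analysis, taking node 8 as the 0 V reference.
Source V1 fixes V_0 = 10 V.
KCL at each unknown node (sum of currents leaving = 0; resistances in Ω):
  Node 1: (V_1 - 10)/30 + (V_1 - V_2)/68 + (V_1 - V_4)/910 = 0
  Node 2: (V_2 - V_1)/68 + (V_2 - V_5)/3.3 = 0
  Node 3: (V_3 - V_4)/160 + (V_3 - 10)/750 + (V_3 - V_6)/2000 = 0
  Node 4: (V_4 - V_3)/160 + (V_4 - V_5)/430 + (V_4 - V_1)/910 + (V_4 - V_7)/91000 = 0
  Node 5: (V_5 - V_4)/430 + (V_5 - V_2)/3.3 + (V_5 - 0)/2.4 = 0
  Node 6: (V_6 - V_7)/36000 + (V_6 - V_3)/2000 = 0
  Node 7: (V_7 - V_6)/36000 + (V_7 - 0)/75 + (V_7 - V_4)/91000 = 0
Collecting terms (coefficients in siemens):
  0.04914·V_1 - 0.01471·V_2 - 0.001099·V_4 = 0.3333
  0.3177·V_2 - 0.01471·V_1 - 0.303·V_5 = 0
  0.008083·V_3 - 0.00625·V_4 - 0.0005·V_6 = 0.01333
  0.009685·V_4 - 0.001099·V_1 - 0.00625·V_3 - 0.002326·V_5 - 0.00001099·V_7 = 0
  0.722·V_5 - 0.303·V_2 - 0.002326·V_4 = 0
  0.0005278·V_6 - 0.0005·V_3 - 0.00002778·V_7 = 0
  0.01337·V_7 - 0.00001099·V_4 - 0.00002778·V_6 = 0
Solving these 7 simultaneous equations (Gaussian elimination) gives:
  V_1 = 7.048 V, V_2 = 0.5656 V, V_3 = 5.231 V, V_4 = 4.235 V
  V_5 = 0.251 V, V_6 = 4.956 V, V_7 = 0.01378 V
Power in each resistor, P = (ΔV)²/R:
  P_R1 = (10 - 7.048)²/30 = 0.2906 W
  P_R2 = (7.048 - 0.5656)²/68 = 0.6179 W
  P_R3 = (5.231 - 4.235)²/160 = 0.006194 W
  P_R4 = (4.235 - 0.251)²/430 = 0.03692 W
  P_R5 = (4.956 - 0.01378)²/36000 = 0.0006785 W
  P_R6 = (0.01378 - 0)²/75 = 0.00000253 W
  P_R7 = (10 - 5.231)²/750 = 0.03033 W
  P_R8 = (7.048 - 4.235)²/910 = 0.008691 W
  P_R9 = (0.5656 - 0.251)²/3.3 = 0.02999 W
  P_R10 = (5.231 - 4.956)²/2000 = 0.0000377 W
  P_R11 = (4.235 - 0.01378)²/91000 = 0.0001958 W
  P_R12 = (0.251 - 0)²/2.4 = 0.02625 W
P_total = P_R1 + P_R2 + P_R3 + P_R4 + P_R5 + P_R6 + P_R7 + P_R8 + P_R9 + P_R10 + P_R11 + P_R12 = 1.048 W

Final answer: 1.048 W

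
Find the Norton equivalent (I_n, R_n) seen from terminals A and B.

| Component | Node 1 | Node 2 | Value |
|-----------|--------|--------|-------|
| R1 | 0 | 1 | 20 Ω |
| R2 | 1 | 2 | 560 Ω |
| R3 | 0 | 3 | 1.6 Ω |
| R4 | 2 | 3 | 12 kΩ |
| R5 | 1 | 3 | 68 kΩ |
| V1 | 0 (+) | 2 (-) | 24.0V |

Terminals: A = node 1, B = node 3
Find the Thévenin equivalent first; then I_n = V_th/R_th and R_n = R_th.
Step 1 — V_th is the open-circuit voltage V_A - V_B (nothing connected across the terminals).
Nodal analysis, taking node 2 as the 0 V reference.
Source V1 fixes V_0 = 24 V.
KCL at each unknown node (sum of currents leaving = 0; resistances in Ω):
  Node 1: (V_1 - 24)/20 + (V_1 - 0)/560 + (V_1 - V_3)/68000 = 0
  Node 3: (V_3 - 24)/1.6 + (V_3 - 0)/12000 + (V_3 - V_1)/68000 = 0
Collecting terms (coefficients in siemens):
  0.0518·V_1 - 0.00001471·V_3 = 1.2
  0.6251·V_3 - 0.00001471·V_1 = 15
Determinant D = (0.0518)(0.6251) - (-0.00001471)(-0.00001471) = 0.03238
V_1 = [(1.2)(0.6251) - (-0.00001471)(15)]/D = 23.17 V
V_3 = [(0.0518)(15) - (1.2)(-0.00001471)]/D = 24 V
V_th = V_1 - V_3 = 23.17 - 24 = -0.8241 V
Step 2 — R_th: zero the source — replace V1 by a short circuit (node 2 merges into node 0) — and find the resistance seen between A (node 1) and B (node 3).
Reduce the network between node 1 (A) and node 3 (B) by series/parallel combination:
  Rp1 = R1 ‖ R2 (parallel, both between nodes 0 and 1) = 1/(1/20 + 1/560) = 19.31 Ω
  Rp2 = R3 ‖ R4 (parallel, both between nodes 0 and 3) = 1/(1/1.6 + 1/12000) = 1.6 Ω
  Rs1 = Rp1 + Rp2 (series, joined only at node 0) = 19.31 + 1.6 = 20.91 Ω
  Rp3 = R5 ‖ Rs1 (parallel, both between nodes 1 and 3) = 1/(1/68000 + 1/20.91) = 20.9 Ω
R_th = 20.9 Ω
I_n = V_th/R_th = -0.8241/20.9 = -0.03943 A, and R_n = R_th = 20.9 Ω

Final answer: I_n = -0.03943 A, R_n = 20.9 Ω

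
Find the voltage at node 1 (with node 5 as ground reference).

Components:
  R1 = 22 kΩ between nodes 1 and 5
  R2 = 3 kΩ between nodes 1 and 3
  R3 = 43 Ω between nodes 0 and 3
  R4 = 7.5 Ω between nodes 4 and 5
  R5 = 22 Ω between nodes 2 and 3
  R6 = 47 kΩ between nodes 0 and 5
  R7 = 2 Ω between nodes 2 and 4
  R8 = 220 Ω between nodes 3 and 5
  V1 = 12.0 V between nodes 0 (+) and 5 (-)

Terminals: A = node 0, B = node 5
Nodal analysis, taking node 5 as the 0 V reference.
Source V1 fixes V_0 = 12 V.
KCL at each unknown node (sum of currents leaving = 0; resistances in Ω):
  Node 1: (V_1 - 0)/22000 + (V_1 - V_3)/3000 = 0
  Node 2: (V_2 - V_3)/22 + (V_2 - V_4)/2 = 0
  Node 3: (V_3 - V_1)/3000 + (V_3 - 12)/43 + (V_3 - V_2)/22 + (V_3 - 0)/220 = 0
  Node 4: (V_4 - 0)/7.5 + (V_4 - V_2)/2 = 0
Collecting terms (coefficients in siemens):
  0.0003788·V_1 - 0.0003333·V_3 = 0
  0.5455·V_2 - 0.04545·V_3 - 0.5·V_4 = 0
  0.07359·V_3 - 0.0003333·V_1 - 0.04545·V_2 = 0.2791
  0.6333·V_4 - 0.5·V_2 = 0
Solving these 4 simultaneous equations (Gaussian elimination) gives:
  V_1 = 4.121 V, V_2 = 1.412 V, V_3 = 4.683 V, V_4 = 1.115 V
The requested potential is V_1 = 4.121 V.

Final answer: V_1 = 4.121 V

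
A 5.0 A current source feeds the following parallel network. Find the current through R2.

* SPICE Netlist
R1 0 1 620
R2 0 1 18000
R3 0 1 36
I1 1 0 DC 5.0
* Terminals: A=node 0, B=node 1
All resistors sit directly between nodes 0 and 1, so they are in parallel and share one voltage V; the full source current 5 A splits among them.
1/R_par = 1/620 + 1/18000 + 1/36 = 0.02945 S  =>  R_par = 33.96 Ω
V = I × R_par = 5 × 33.96 = 169.8 V
I_R2 = V/R2 = 169.8/18000 = 0.009433 A

Final answer: 0.009433 A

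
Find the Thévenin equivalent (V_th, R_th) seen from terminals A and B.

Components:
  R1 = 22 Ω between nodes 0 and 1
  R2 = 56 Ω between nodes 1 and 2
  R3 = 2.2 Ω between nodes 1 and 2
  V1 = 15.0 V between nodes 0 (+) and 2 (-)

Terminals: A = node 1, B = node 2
Step 1 — V_th is the open-circuit voltage V_A - V_B (nothing connected across the terminals).
Nodal analysis, taking node 2 as the 0 V reference.
Source V1 fixes V_0 = 15 V.
KCL at each unknown node (sum of currents leaving = 0; resistances in Ω):
  Node 1: (V_1 - 15)/22 + (V_1 - 0)/56 + (V_1 - 0)/2.2 = 0
Collecting terms: 0.5179 × V_1 = 0.6818  =>  V_1 = 1.317 V
V_th = V_1 - V_2 = 1.317 - 0 = 1.317 V
Step 2 — R_th: zero the source — replace V1 by a short circuit (node 2 merges into node 0) — and find the resistance seen between A (node 1) and B (node 0).
Reduce the network between node 1 (A) and node 0 (B) by series/parallel combination:
  Rp1 = R1 ‖ R2 ‖ R3 (parallel, all between nodes 0 and 1) = 1/(1/22 + 1/56 + 1/2.2) = 1.931 Ω
R_th = 1.931 Ω

Final answer: V_th = 1.317 V, R_th = 1.931 Ω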